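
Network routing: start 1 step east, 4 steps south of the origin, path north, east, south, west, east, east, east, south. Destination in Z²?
(4, -5)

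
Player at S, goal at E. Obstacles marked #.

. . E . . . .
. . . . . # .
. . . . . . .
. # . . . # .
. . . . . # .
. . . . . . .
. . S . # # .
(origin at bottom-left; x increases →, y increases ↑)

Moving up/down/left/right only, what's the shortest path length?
6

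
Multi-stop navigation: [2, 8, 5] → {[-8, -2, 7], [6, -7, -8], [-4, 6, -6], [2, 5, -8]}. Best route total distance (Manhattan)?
72
(one optimal route: (2, 8, 5) → (-8, -2, 7) → (-4, 6, -6) → (2, 5, -8) → (6, -7, -8))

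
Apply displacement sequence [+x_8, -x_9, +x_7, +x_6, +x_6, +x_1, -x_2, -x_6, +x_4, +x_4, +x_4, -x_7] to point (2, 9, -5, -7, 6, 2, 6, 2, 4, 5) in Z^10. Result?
(3, 8, -5, -4, 6, 3, 6, 3, 3, 5)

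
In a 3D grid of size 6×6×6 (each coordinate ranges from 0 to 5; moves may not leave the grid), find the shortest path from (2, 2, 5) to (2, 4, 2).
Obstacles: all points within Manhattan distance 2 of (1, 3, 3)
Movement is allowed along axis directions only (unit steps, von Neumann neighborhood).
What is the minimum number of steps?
7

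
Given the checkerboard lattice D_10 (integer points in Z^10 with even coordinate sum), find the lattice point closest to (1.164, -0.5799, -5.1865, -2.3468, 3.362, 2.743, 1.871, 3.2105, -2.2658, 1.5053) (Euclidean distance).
(1, -1, -5, -2, 3, 3, 2, 3, -2, 2)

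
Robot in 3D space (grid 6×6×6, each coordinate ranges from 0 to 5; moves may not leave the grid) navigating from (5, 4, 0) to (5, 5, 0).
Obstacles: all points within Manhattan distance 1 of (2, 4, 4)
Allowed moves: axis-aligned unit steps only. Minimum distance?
1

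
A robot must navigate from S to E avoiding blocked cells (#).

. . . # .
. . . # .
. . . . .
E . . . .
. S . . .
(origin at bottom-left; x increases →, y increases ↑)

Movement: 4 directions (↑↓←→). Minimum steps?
2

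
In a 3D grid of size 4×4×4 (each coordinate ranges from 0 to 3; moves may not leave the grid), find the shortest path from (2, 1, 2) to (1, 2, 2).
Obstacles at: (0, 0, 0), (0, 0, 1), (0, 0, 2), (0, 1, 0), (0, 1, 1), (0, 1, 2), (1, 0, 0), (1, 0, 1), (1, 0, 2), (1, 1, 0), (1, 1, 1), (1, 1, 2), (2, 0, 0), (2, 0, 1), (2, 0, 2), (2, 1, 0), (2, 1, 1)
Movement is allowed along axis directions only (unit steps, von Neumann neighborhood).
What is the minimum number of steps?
2
(one shortest path: (2, 1, 2) → (2, 2, 2) → (1, 2, 2))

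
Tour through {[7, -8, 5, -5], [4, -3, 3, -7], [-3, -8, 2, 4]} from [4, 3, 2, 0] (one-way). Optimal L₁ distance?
48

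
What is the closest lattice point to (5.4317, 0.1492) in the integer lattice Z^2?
(5, 0)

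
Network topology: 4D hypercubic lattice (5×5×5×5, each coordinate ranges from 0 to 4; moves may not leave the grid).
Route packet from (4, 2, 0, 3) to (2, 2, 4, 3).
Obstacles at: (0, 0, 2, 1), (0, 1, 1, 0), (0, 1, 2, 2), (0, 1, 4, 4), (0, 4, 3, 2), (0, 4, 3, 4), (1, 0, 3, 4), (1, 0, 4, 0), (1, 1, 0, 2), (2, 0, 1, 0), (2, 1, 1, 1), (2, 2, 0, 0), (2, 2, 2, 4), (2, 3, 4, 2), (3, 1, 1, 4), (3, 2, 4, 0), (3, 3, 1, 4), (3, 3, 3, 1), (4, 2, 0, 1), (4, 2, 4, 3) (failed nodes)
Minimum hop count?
6
(one shortest path: (4, 2, 0, 3) → (3, 2, 0, 3) → (2, 2, 0, 3) → (2, 2, 1, 3) → (2, 2, 2, 3) → (2, 2, 3, 3) → (2, 2, 4, 3))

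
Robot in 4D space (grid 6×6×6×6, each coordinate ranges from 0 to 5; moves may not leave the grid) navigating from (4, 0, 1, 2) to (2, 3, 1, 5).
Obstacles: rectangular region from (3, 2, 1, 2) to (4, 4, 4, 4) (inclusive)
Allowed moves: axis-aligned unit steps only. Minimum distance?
8
(one shortest path: (4, 0, 1, 2) → (3, 0, 1, 2) → (2, 0, 1, 2) → (2, 1, 1, 2) → (2, 2, 1, 2) → (2, 3, 1, 2) → (2, 3, 1, 3) → (2, 3, 1, 4) → (2, 3, 1, 5))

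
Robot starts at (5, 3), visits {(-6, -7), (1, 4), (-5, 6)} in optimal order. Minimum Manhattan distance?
27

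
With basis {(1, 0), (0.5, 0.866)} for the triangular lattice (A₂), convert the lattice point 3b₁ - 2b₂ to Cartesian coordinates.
(2, -1.732)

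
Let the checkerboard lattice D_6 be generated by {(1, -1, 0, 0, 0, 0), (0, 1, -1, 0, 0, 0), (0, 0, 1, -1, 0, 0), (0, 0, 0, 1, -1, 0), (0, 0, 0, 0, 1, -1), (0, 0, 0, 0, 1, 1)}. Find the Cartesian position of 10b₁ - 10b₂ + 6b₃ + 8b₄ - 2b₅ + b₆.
(10, -20, 16, 2, -9, 3)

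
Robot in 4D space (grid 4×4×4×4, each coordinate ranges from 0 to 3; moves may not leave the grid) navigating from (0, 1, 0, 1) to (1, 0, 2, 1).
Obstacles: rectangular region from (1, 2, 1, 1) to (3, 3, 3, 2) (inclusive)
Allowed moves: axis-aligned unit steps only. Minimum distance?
4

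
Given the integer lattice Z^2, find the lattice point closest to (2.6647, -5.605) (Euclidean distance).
(3, -6)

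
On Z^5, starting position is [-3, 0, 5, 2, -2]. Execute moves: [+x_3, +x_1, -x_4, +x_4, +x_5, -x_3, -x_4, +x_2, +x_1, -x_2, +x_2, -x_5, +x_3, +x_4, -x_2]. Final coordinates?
(-1, 0, 6, 2, -2)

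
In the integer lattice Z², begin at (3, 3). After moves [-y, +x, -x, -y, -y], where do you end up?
(3, 0)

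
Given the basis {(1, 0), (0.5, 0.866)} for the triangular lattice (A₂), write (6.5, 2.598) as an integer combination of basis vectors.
5b₁ + 3b₂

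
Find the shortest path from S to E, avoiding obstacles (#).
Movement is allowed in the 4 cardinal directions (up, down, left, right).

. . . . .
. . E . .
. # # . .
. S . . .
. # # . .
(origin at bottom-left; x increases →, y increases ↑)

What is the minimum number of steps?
5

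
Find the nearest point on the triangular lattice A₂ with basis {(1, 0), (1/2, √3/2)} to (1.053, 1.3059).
(1, 1.732)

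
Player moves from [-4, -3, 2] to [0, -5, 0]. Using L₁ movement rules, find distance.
8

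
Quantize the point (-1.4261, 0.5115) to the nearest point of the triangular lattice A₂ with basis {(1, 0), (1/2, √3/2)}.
(-1.5, 0.866)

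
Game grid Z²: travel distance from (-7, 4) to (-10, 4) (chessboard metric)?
3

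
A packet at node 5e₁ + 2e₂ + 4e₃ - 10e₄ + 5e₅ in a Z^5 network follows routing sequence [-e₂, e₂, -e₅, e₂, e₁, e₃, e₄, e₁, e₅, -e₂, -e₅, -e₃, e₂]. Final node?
(7, 3, 4, -9, 4)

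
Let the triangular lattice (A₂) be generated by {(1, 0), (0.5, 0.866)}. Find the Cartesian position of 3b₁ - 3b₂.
(1.5, -2.598)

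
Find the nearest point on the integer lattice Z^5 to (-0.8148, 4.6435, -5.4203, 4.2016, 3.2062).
(-1, 5, -5, 4, 3)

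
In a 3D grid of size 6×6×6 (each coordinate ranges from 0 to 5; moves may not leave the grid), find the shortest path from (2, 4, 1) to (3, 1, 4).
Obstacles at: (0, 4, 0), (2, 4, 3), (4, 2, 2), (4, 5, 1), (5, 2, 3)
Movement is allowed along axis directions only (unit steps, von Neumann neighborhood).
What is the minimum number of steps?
7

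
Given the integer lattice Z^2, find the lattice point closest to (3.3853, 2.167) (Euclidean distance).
(3, 2)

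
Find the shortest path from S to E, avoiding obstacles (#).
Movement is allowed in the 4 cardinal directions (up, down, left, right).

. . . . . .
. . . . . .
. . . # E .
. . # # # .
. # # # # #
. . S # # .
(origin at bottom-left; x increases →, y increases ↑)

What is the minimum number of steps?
11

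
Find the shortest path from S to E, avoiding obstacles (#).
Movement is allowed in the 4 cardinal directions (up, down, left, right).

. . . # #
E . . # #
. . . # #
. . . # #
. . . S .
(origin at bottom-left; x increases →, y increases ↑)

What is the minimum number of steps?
6
(one shortest path: (3, 0) → (2, 0) → (1, 0) → (0, 0) → (0, 1) → (0, 2) → (0, 3))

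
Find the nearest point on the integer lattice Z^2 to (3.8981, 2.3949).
(4, 2)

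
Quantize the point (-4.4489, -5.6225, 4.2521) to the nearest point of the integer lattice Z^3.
(-4, -6, 4)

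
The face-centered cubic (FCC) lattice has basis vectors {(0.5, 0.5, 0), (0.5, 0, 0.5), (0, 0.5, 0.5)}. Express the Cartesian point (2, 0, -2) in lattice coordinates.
4b₁ - 4b₃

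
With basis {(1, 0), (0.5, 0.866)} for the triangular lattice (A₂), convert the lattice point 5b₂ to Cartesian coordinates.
(2.5, 4.33)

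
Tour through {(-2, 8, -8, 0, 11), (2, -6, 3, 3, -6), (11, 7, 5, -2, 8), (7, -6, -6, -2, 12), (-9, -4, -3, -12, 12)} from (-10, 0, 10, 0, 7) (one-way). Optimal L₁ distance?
169
(one optimal route: (-10, 0, 10, 0, 7) → (-9, -4, -3, -12, 12) → (7, -6, -6, -2, 12) → (-2, 8, -8, 0, 11) → (11, 7, 5, -2, 8) → (2, -6, 3, 3, -6))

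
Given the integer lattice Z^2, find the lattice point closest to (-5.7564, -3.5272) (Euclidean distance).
(-6, -4)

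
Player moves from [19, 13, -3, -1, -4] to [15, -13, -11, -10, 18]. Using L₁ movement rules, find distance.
69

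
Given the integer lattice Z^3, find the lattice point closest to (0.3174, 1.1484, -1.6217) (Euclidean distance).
(0, 1, -2)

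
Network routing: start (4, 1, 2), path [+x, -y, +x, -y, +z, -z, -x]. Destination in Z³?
(5, -1, 2)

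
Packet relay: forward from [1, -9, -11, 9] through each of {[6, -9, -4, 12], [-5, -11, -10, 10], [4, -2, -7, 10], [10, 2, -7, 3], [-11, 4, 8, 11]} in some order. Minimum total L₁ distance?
108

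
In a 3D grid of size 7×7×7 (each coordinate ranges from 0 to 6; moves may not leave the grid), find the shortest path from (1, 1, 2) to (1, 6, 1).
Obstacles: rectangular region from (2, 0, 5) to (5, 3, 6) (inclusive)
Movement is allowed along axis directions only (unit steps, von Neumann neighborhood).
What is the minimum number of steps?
6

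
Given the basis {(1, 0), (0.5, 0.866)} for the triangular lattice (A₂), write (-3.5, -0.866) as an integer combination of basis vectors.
-3b₁ - b₂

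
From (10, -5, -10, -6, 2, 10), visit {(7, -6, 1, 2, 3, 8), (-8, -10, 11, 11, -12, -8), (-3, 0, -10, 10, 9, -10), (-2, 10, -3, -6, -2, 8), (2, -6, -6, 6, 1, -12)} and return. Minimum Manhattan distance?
276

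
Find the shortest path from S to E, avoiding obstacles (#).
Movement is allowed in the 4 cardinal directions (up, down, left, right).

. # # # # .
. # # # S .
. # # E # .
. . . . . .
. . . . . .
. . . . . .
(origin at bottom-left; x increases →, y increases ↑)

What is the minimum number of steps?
6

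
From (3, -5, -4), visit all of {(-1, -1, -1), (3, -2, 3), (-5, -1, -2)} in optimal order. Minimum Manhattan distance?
24
(one optimal route: (3, -5, -4) → (3, -2, 3) → (-1, -1, -1) → (-5, -1, -2))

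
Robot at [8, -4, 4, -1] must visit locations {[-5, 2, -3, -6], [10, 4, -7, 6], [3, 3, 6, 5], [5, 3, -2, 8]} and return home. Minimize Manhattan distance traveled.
110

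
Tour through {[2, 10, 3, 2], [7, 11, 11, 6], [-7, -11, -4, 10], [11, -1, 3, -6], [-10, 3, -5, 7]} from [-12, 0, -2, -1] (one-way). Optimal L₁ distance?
134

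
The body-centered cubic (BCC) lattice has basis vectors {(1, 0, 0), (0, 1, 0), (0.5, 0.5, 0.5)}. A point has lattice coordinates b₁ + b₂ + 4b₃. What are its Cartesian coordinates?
(3, 3, 2)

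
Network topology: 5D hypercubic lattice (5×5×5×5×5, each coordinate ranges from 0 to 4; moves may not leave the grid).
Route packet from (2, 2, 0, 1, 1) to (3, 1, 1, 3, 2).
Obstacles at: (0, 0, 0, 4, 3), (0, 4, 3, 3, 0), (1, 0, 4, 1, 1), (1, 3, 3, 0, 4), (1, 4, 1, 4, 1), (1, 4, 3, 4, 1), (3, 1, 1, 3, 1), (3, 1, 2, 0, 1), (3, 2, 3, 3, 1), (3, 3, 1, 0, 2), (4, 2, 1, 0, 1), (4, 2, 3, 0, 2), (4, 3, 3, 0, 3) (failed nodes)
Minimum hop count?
6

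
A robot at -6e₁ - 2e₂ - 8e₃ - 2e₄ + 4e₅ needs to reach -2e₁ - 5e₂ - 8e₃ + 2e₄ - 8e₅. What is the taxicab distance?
23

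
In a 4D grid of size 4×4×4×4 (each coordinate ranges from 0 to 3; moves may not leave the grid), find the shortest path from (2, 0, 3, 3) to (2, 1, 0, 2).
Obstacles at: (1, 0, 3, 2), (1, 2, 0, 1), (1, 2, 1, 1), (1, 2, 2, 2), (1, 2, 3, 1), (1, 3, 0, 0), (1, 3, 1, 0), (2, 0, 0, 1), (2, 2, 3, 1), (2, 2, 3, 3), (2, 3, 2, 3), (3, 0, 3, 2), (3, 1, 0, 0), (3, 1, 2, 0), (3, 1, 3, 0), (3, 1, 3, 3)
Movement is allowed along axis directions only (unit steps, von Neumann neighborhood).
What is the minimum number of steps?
5
(one shortest path: (2, 0, 3, 3) → (2, 1, 3, 3) → (2, 1, 2, 3) → (2, 1, 1, 3) → (2, 1, 0, 3) → (2, 1, 0, 2))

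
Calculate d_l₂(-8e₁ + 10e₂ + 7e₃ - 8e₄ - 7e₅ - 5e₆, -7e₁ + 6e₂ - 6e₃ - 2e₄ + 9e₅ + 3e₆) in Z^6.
23.2809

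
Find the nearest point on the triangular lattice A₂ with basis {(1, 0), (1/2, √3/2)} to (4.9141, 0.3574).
(5, 0)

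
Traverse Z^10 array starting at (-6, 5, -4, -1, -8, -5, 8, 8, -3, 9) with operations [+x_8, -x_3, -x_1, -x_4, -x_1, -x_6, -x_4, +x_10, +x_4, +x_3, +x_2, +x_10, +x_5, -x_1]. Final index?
(-9, 6, -4, -2, -7, -6, 8, 9, -3, 11)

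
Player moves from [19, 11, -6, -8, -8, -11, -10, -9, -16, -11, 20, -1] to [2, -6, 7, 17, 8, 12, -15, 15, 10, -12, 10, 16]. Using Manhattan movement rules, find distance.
194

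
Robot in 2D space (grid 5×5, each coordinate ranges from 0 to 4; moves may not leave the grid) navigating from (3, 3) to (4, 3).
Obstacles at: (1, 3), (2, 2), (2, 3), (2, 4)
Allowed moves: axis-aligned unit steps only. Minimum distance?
1
(one shortest path: (3, 3) → (4, 3))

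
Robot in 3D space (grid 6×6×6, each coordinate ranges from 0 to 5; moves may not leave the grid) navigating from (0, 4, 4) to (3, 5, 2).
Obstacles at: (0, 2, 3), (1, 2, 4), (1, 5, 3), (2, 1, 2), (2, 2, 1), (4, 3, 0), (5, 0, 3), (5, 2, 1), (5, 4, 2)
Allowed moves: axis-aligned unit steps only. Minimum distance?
6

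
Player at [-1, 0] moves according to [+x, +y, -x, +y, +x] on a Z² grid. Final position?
(0, 2)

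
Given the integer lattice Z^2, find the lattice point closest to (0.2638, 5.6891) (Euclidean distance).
(0, 6)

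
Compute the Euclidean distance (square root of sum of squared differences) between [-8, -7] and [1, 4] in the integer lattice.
14.2127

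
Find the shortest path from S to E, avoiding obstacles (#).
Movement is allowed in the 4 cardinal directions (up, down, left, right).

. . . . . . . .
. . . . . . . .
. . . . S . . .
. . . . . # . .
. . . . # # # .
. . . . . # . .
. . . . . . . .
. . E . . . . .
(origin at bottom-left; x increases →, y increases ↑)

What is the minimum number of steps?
7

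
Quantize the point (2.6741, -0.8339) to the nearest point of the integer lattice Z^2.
(3, -1)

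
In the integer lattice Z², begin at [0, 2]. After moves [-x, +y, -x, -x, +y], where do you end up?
(-3, 4)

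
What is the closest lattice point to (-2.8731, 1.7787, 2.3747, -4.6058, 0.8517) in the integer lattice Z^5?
(-3, 2, 2, -5, 1)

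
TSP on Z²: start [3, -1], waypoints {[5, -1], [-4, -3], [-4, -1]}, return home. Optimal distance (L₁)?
22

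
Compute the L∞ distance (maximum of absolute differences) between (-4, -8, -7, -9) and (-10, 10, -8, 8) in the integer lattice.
18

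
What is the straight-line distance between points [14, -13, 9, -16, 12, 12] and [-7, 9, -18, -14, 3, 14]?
41.7493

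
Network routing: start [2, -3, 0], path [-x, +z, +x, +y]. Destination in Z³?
(2, -2, 1)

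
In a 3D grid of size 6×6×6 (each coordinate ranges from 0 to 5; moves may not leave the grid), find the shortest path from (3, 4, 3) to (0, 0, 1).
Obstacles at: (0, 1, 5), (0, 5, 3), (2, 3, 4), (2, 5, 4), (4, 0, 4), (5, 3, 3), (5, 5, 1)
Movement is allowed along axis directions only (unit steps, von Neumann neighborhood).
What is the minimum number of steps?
9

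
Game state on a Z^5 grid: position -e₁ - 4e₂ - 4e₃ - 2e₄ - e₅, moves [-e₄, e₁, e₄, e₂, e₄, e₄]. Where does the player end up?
(0, -3, -4, 0, -1)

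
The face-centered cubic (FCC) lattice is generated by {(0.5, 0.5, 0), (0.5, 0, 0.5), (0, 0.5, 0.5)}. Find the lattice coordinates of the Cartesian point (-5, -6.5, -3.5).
-8b₁ - 2b₂ - 5b₃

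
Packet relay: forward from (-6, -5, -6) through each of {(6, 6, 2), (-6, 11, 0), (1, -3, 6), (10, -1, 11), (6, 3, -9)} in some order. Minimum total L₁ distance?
97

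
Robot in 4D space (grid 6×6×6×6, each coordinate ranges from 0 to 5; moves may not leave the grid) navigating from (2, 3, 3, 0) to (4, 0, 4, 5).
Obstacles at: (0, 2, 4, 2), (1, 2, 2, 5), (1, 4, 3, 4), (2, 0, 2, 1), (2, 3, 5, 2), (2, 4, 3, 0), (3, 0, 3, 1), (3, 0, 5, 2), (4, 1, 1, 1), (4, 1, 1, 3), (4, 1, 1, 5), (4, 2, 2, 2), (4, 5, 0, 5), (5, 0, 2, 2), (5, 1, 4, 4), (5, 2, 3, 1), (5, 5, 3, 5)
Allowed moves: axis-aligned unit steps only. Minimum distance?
11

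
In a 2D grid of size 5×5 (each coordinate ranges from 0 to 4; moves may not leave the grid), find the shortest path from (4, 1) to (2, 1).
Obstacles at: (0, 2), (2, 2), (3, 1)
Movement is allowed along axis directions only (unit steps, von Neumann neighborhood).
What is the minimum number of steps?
4
(one shortest path: (4, 1) → (4, 0) → (3, 0) → (2, 0) → (2, 1))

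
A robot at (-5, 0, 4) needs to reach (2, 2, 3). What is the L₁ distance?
10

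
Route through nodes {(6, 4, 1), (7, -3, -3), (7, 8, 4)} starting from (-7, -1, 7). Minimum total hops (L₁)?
46
(one optimal route: (-7, -1, 7) → (7, -3, -3) → (6, 4, 1) → (7, 8, 4))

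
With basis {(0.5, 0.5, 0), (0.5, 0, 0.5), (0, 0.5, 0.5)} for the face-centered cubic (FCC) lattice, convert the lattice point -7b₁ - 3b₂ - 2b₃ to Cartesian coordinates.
(-5, -4.5, -2.5)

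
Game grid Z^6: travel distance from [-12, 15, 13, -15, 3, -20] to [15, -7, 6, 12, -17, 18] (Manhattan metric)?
141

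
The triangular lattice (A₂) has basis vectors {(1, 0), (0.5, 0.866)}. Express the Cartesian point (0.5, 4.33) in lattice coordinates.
-2b₁ + 5b₂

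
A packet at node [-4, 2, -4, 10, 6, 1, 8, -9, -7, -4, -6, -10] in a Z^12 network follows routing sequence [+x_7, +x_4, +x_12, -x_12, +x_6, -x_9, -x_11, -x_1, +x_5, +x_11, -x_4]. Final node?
(-5, 2, -4, 10, 7, 2, 9, -9, -8, -4, -6, -10)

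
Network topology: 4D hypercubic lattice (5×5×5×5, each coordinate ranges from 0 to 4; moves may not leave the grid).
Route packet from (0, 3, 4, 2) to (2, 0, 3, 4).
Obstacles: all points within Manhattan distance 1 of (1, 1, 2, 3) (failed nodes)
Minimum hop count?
8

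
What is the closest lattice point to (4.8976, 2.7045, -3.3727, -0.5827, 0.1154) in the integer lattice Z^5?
(5, 3, -3, -1, 0)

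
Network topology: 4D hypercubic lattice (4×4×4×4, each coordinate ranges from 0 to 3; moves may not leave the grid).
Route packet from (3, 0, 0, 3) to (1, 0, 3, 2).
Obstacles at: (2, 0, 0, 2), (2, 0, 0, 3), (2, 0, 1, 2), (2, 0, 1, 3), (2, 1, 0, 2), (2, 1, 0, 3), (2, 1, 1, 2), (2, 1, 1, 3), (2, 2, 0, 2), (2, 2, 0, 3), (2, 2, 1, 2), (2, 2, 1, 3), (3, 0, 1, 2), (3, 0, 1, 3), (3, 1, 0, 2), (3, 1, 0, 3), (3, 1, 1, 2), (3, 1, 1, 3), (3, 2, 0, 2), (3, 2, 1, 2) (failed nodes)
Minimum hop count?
8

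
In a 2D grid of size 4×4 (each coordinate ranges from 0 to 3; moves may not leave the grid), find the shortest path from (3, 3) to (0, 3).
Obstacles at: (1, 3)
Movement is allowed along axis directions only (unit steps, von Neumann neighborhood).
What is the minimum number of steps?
5
(one shortest path: (3, 3) → (2, 3) → (2, 2) → (1, 2) → (0, 2) → (0, 3))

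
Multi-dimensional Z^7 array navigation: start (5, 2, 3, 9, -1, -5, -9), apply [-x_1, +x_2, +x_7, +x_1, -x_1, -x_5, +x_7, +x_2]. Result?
(4, 4, 3, 9, -2, -5, -7)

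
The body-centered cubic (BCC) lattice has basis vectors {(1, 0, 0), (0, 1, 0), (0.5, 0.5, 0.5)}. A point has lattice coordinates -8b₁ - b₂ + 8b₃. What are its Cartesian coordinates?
(-4, 3, 4)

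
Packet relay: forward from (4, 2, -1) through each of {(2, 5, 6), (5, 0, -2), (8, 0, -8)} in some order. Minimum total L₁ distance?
37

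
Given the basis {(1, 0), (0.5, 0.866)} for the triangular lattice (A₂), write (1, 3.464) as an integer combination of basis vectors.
-b₁ + 4b₂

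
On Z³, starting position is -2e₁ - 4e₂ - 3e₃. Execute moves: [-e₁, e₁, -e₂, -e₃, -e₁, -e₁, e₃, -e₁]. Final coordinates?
(-5, -5, -3)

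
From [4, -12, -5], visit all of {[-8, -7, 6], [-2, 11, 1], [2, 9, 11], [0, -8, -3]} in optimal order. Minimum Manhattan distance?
73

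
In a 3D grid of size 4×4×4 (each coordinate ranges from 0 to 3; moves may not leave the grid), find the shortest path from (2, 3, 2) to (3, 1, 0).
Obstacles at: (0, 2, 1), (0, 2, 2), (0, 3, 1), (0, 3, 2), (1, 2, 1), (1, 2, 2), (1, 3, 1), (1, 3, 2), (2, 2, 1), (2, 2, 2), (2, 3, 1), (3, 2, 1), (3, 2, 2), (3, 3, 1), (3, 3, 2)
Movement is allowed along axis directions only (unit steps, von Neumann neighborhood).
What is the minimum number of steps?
7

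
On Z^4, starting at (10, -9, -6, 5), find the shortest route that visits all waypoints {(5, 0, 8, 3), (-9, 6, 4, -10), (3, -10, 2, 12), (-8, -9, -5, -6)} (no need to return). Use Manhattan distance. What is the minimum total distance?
116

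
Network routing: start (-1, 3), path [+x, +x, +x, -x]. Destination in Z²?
(1, 3)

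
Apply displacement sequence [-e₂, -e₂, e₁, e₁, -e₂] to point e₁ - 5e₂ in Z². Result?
(3, -8)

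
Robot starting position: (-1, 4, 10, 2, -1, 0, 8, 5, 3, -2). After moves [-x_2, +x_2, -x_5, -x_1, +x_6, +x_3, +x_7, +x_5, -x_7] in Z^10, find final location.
(-2, 4, 11, 2, -1, 1, 8, 5, 3, -2)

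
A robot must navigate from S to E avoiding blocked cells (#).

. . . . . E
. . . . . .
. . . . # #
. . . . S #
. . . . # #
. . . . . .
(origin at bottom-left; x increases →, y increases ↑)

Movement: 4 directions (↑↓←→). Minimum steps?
6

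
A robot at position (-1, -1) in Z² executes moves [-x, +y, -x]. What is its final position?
(-3, 0)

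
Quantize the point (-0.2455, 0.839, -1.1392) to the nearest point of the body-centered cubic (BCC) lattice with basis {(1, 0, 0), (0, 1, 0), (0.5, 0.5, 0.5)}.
(0, 1, -1)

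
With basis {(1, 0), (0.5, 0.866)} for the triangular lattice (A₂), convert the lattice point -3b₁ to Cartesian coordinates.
(-3, 0)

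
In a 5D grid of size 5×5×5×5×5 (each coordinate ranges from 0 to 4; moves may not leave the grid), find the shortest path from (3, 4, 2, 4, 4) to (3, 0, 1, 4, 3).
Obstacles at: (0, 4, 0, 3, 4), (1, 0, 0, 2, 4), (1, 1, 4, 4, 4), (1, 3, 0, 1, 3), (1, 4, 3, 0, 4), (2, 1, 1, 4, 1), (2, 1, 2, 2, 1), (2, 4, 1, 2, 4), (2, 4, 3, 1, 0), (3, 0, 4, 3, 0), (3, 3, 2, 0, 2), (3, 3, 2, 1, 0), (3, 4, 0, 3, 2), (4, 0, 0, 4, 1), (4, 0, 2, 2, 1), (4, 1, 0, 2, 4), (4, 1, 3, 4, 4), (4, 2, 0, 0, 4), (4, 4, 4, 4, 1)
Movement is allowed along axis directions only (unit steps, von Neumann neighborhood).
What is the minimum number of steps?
6
(one shortest path: (3, 4, 2, 4, 4) → (3, 3, 2, 4, 4) → (3, 2, 2, 4, 4) → (3, 1, 2, 4, 4) → (3, 0, 2, 4, 4) → (3, 0, 1, 4, 4) → (3, 0, 1, 4, 3))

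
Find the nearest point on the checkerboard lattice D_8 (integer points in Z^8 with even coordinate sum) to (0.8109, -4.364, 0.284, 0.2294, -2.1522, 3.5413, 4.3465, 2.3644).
(1, -4, 0, 0, -2, 3, 4, 2)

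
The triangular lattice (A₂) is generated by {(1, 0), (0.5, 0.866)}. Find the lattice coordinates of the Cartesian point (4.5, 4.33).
2b₁ + 5b₂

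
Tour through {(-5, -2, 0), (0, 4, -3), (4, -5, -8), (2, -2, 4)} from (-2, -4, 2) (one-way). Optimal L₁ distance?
51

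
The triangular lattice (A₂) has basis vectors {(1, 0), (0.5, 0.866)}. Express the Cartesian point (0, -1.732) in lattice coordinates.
b₁ - 2b₂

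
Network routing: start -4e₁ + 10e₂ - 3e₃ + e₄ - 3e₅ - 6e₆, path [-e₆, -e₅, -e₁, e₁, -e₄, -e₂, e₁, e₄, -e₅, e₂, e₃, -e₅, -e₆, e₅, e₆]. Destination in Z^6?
(-3, 10, -2, 1, -5, -7)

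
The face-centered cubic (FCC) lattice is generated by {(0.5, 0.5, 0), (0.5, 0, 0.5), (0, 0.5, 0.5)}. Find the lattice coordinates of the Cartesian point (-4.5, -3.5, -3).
-5b₁ - 4b₂ - 2b₃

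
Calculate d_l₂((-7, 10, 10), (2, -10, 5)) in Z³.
22.4944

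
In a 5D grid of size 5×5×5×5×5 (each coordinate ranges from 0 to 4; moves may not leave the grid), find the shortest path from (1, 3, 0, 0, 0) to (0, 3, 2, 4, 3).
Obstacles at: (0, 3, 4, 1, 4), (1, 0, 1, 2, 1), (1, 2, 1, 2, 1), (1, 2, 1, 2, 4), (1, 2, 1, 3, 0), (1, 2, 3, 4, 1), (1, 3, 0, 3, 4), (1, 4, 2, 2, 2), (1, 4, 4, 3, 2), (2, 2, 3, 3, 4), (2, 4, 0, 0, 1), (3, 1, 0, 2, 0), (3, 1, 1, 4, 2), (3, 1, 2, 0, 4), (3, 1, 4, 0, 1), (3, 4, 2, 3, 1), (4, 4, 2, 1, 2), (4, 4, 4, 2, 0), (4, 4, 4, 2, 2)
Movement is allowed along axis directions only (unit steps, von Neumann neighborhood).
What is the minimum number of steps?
10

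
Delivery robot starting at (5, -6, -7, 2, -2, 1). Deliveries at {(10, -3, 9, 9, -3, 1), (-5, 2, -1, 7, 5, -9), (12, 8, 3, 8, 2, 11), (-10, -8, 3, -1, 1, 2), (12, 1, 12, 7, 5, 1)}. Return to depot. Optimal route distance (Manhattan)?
208
(one optimal route: (5, -6, -7, 2, -2, 1) → (10, -3, 9, 9, -3, 1) → (12, 1, 12, 7, 5, 1) → (12, 8, 3, 8, 2, 11) → (-5, 2, -1, 7, 5, -9) → (-10, -8, 3, -1, 1, 2) → (5, -6, -7, 2, -2, 1))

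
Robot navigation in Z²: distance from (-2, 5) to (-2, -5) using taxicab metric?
10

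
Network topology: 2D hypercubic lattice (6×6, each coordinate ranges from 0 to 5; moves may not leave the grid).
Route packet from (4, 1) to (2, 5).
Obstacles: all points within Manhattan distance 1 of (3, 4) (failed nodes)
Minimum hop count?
8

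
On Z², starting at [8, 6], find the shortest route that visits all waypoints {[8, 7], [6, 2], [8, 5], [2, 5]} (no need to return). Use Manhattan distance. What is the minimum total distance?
15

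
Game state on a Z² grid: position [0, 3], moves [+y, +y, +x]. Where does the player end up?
(1, 5)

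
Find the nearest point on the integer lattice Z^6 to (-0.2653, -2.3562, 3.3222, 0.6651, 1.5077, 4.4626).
(0, -2, 3, 1, 2, 4)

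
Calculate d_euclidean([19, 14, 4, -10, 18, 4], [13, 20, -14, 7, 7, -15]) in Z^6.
34.1614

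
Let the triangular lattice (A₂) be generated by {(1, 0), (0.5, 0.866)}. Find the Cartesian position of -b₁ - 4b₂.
(-3, -3.464)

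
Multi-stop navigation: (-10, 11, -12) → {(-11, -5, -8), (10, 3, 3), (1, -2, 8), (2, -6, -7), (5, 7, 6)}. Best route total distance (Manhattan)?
83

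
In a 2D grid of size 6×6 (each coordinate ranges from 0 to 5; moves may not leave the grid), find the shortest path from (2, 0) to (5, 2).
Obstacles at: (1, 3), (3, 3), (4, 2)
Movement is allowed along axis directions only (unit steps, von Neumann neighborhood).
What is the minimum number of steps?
5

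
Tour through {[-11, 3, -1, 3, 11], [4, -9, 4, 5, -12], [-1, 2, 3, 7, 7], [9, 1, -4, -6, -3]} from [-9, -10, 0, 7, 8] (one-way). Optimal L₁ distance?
127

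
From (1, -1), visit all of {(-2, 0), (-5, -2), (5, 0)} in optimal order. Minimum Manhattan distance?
17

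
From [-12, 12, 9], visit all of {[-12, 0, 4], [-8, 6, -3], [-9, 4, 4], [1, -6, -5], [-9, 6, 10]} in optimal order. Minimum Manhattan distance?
65
(one optimal route: (-12, 12, 9) → (-9, 6, 10) → (-12, 0, 4) → (-9, 4, 4) → (-8, 6, -3) → (1, -6, -5))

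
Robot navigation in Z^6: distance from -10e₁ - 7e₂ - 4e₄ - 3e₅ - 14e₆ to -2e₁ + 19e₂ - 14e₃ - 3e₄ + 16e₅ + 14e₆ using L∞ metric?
28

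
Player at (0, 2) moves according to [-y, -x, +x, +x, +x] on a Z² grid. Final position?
(2, 1)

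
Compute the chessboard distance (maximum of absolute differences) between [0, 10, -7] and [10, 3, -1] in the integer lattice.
10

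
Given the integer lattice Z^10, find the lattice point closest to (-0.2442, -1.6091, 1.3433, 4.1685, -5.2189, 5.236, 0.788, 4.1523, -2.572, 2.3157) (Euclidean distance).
(0, -2, 1, 4, -5, 5, 1, 4, -3, 2)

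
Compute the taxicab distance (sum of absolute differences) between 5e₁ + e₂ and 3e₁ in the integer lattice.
3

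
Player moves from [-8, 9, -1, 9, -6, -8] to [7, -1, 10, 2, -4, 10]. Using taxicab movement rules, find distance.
63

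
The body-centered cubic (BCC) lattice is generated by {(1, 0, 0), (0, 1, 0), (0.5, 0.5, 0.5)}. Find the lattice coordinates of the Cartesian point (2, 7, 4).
-2b₁ + 3b₂ + 8b₃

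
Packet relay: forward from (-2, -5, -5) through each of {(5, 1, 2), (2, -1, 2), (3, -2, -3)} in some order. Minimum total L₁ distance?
22
(one optimal route: (-2, -5, -5) → (3, -2, -3) → (2, -1, 2) → (5, 1, 2))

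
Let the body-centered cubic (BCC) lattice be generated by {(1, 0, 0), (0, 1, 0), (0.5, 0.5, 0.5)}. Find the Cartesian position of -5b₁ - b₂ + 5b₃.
(-2.5, 1.5, 2.5)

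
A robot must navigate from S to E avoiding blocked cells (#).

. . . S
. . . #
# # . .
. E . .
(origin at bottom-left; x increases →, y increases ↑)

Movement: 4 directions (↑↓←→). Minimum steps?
5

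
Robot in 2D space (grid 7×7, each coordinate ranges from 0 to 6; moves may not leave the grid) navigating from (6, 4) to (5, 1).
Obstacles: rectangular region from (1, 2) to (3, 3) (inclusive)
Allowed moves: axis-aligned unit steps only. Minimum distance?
4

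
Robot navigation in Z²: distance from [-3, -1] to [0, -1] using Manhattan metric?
3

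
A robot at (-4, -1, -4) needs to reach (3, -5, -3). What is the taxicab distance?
12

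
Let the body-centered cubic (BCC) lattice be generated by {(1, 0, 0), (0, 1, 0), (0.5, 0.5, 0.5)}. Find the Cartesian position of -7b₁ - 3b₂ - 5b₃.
(-9.5, -5.5, -2.5)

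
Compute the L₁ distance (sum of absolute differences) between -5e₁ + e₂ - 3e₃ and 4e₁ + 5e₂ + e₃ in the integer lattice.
17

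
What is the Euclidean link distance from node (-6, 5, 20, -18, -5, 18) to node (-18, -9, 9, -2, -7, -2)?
33.4813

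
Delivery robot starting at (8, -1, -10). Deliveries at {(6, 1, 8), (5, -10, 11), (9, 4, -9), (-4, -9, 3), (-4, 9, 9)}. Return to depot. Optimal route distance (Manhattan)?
122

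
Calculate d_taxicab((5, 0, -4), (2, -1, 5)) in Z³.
13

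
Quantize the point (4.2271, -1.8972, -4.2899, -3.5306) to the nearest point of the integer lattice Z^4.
(4, -2, -4, -4)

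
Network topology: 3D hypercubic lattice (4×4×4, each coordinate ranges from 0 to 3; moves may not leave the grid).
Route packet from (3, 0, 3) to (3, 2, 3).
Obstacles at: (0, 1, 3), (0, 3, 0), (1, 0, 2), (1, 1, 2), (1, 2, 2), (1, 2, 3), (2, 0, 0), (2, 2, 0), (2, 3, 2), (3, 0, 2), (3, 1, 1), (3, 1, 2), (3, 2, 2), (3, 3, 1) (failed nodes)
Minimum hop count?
2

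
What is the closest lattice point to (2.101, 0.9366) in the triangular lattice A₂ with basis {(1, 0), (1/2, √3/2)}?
(2.5, 0.866)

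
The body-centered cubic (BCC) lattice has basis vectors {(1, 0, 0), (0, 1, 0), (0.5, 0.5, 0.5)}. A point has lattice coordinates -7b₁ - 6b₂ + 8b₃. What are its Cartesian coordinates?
(-3, -2, 4)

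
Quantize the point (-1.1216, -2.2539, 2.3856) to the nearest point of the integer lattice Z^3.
(-1, -2, 2)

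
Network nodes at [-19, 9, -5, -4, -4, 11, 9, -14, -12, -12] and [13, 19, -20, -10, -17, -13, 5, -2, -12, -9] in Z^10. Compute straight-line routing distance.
47.9479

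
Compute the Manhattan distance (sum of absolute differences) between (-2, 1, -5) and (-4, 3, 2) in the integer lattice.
11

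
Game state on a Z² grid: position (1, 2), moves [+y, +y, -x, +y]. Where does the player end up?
(0, 5)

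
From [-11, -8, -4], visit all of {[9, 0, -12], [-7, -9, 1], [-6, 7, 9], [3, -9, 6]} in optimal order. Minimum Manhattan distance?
96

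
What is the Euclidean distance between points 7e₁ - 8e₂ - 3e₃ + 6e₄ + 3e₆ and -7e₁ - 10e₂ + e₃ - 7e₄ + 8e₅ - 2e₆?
21.7715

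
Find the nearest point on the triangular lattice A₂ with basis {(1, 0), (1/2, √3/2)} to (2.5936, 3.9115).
(2.5, 4.33)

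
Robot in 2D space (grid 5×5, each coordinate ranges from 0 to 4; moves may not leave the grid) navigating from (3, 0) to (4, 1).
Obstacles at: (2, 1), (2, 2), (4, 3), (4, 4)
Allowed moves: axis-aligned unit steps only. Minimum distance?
2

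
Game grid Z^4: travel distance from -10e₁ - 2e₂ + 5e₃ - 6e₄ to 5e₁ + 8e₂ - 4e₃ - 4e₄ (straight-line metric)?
20.2485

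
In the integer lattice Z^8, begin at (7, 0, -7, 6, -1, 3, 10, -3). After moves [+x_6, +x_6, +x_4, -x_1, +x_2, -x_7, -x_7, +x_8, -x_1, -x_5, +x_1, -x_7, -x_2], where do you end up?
(6, 0, -7, 7, -2, 5, 7, -2)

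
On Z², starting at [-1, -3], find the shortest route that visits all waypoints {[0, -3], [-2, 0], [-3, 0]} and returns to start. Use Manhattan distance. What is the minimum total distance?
12
(one optimal route: (-1, -3) → (0, -3) → (-2, 0) → (-3, 0) → (-1, -3))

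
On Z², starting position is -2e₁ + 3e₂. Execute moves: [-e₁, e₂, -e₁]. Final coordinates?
(-4, 4)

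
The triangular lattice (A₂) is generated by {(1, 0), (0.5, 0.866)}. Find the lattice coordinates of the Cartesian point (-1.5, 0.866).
-2b₁ + b₂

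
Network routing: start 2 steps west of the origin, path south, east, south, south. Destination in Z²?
(-1, -3)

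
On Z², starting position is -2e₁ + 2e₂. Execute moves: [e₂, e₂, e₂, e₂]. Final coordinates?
(-2, 6)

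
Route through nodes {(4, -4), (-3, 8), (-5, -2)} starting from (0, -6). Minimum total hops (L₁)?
29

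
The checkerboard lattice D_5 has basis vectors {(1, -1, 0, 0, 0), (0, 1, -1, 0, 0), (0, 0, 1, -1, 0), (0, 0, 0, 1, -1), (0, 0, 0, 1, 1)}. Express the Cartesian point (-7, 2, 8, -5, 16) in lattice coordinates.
-7b₁ - 5b₂ + 3b₃ - 9b₄ + 7b₅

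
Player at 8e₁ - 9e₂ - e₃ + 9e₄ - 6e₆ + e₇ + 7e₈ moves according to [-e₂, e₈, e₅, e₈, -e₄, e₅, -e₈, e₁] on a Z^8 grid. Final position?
(9, -10, -1, 8, 2, -6, 1, 8)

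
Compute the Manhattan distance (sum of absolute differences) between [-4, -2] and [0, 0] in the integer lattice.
6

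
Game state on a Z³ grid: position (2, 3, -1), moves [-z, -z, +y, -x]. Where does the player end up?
(1, 4, -3)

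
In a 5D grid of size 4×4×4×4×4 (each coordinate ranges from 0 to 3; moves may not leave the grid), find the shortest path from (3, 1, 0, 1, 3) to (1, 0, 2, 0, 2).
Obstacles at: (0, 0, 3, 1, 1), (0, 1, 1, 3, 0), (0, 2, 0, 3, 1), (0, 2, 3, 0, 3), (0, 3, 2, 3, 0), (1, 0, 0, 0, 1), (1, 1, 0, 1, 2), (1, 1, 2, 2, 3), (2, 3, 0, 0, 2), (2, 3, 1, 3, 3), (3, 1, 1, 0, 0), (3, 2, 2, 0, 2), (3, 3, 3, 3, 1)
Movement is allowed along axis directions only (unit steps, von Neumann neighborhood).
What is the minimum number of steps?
7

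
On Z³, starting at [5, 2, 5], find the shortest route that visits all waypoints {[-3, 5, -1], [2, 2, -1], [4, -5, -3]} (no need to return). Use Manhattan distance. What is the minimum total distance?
35
(one optimal route: (5, 2, 5) → (4, -5, -3) → (2, 2, -1) → (-3, 5, -1))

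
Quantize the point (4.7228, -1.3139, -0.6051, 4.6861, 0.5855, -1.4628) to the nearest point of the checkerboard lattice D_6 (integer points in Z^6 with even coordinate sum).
(5, -1, -1, 5, 1, -1)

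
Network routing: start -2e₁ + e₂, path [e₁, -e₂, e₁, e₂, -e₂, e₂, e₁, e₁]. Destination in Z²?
(2, 1)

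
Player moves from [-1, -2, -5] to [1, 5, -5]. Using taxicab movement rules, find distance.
9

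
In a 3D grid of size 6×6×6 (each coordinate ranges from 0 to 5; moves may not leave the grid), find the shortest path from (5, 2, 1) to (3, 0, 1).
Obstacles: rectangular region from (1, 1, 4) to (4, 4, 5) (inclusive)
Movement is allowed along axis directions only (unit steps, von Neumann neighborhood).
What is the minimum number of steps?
4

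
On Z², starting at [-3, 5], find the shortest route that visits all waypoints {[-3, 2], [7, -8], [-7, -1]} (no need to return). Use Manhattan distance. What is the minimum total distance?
31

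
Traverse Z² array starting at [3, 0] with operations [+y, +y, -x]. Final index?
(2, 2)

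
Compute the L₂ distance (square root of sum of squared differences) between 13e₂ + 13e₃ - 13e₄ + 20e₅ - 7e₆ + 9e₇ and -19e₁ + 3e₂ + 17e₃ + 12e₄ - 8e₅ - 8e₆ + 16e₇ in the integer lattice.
44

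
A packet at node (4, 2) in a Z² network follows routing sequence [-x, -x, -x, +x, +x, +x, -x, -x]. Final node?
(2, 2)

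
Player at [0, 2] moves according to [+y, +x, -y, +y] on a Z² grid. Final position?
(1, 3)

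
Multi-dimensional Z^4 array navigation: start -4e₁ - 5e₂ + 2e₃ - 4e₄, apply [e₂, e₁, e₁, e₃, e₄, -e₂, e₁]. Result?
(-1, -5, 3, -3)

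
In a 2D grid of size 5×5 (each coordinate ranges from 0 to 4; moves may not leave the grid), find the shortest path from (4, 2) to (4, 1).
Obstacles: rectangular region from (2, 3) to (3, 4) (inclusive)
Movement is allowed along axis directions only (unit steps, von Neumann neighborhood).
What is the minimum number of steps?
1
(one shortest path: (4, 2) → (4, 1))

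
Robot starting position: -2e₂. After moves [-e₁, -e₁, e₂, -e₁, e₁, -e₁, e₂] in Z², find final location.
(-3, 0)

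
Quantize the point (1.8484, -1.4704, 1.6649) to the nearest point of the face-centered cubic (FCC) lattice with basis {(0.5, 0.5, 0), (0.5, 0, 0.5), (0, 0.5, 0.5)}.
(2, -1.5, 1.5)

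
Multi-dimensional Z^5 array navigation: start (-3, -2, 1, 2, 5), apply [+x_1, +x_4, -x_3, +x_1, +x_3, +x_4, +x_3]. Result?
(-1, -2, 2, 4, 5)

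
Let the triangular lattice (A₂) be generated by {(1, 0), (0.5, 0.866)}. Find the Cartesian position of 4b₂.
(2, 3.464)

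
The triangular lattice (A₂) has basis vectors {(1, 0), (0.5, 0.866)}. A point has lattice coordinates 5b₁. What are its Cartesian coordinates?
(5, 0)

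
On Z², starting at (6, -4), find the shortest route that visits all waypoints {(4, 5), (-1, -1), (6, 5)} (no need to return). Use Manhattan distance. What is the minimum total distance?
22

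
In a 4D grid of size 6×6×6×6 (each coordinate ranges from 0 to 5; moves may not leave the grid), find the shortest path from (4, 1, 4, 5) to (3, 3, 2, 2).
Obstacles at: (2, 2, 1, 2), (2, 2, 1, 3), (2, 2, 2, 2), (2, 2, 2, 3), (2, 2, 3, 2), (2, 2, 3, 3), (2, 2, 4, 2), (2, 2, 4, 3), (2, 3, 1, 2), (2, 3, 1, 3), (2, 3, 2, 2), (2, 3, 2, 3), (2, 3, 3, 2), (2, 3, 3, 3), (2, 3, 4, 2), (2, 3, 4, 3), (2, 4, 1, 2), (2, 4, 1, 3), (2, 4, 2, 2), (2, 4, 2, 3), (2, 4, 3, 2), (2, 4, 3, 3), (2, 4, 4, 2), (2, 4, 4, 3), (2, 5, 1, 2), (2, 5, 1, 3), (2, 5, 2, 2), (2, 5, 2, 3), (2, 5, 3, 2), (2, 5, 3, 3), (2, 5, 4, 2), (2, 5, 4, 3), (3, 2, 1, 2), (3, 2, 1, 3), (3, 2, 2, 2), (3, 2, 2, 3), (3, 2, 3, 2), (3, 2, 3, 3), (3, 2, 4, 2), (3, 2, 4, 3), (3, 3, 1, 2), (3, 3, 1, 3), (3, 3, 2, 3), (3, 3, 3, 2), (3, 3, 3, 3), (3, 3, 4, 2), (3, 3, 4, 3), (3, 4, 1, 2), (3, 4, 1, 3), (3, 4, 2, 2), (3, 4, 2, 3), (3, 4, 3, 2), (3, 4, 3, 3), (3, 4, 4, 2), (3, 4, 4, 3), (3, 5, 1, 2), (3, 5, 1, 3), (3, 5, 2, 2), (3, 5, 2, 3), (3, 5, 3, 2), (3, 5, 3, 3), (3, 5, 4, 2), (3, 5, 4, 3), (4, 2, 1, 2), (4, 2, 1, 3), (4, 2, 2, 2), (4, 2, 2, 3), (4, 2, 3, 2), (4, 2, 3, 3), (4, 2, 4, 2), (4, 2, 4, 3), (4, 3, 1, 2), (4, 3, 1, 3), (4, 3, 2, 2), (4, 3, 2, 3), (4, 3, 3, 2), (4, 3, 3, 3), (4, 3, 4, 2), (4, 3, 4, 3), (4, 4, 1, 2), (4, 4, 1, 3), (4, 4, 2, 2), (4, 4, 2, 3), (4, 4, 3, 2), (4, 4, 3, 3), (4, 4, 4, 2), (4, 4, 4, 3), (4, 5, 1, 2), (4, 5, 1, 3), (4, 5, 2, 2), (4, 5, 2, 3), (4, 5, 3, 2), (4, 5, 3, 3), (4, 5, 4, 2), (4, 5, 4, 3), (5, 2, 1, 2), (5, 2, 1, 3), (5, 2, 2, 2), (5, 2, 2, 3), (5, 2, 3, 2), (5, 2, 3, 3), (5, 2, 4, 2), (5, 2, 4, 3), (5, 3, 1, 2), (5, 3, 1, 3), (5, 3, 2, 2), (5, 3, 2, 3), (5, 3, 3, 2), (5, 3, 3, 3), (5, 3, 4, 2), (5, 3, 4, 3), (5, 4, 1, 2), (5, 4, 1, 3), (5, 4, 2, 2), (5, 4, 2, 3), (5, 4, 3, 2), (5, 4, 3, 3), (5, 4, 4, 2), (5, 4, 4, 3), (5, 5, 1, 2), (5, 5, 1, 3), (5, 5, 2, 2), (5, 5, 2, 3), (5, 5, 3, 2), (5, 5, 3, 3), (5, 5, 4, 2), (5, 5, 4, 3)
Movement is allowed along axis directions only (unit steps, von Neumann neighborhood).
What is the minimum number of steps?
10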